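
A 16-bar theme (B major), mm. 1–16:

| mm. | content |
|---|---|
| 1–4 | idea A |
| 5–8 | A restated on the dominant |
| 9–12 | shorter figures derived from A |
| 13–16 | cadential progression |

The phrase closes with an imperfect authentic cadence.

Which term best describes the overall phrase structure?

Basic idea (measures 1-4) + its repetition (mm. 5–8) form the presentation; fragmentation and cadence (bars 9–16) form the continuation — the 16-bar whole is a sentence.

sentence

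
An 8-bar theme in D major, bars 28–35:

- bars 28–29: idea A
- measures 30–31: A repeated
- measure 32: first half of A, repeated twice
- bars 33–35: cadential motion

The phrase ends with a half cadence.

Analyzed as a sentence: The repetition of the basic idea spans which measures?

measures 30–31

The presentation of a sentence is the basic idea (mm. 28–29) plus its repetition (mm. 30–31); the repetition of the basic idea is therefore measures 30–31.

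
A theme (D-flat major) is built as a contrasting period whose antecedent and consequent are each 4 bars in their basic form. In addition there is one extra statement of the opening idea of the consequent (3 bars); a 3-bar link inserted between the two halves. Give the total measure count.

Basic contrasting period: 4 + 4 = 8 bars.
8 (basic form) + 3 (extra statement) + 3 (link) = 14.

14 measures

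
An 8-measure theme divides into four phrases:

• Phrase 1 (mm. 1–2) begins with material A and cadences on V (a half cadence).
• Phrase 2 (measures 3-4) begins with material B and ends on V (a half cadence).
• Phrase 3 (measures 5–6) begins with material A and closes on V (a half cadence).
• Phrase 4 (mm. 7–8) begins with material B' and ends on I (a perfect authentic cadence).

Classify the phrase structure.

parallel double period

Four phrases in two halves: the first half (mm. 1–4) ends with a half cadence, the second (mm. 5–8) with a perfect authentic cadence — a large antecedent–consequent pair, i.e. a double period.
Phrase 3 begins with the same material as phrase 1, making it parallel.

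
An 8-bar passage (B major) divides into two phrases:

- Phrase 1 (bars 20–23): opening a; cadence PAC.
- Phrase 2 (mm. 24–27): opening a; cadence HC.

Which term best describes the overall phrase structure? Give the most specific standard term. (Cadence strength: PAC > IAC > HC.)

phrase group

The second phrase closes with a half cadence, which is not stronger than the first phrase's perfect authentic cadence; without a weak→strong cadential pair there is no antecedent–consequent relationship, so this is a phrase group rather than a period.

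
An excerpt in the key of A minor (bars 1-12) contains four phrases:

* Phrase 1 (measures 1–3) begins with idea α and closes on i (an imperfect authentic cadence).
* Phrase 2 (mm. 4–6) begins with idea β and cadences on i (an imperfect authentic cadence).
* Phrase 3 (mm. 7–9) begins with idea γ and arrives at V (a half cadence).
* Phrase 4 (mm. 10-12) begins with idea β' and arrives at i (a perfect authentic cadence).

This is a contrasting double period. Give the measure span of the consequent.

measures 7–12

In a double period the first pair of phrases (ending imperfect authentic cadence) is the large antecedent and the second pair (ending perfect authentic cadence) is the large consequent; the consequent is measures 7–12.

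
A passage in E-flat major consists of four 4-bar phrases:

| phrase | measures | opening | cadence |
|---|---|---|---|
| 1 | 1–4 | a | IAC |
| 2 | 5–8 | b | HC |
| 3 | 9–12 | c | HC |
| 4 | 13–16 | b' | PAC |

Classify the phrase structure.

contrasting double period

Four phrases in two halves: the first half (mm. 1-8) ends with a half cadence, the second (mm. 9–16) with a perfect authentic cadence — a large antecedent–consequent pair, i.e. a double period.
Phrase 3 begins with different material from phrase 1, making it contrasting.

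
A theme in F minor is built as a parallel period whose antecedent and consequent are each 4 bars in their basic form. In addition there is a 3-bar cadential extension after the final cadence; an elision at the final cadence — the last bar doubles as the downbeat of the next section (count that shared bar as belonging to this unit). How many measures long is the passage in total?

11 measures

Basic parallel period: 4 + 4 = 8 bars.
8 (basic form) + 3 (cadential extension) = 11.
The elision shares a bar with the next section but does not change this unit's count.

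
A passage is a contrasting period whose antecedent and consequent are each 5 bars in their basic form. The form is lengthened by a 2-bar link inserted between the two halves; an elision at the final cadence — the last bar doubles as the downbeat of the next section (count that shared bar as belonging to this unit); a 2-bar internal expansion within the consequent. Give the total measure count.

14 measures

Basic contrasting period: 5 + 5 = 10 bars.
10 (basic form) + 2 (link) + 2 (internal expansion) = 14.
The elision shares a bar with the next section but does not change this unit's count.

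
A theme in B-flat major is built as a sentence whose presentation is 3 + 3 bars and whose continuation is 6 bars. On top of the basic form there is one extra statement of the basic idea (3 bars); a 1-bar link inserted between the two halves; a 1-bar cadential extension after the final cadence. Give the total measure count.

17 measures

Basic sentence: 3 + 3 + 6 = 12 bars.
12 (basic form) + 3 (extra statement) + 1 (link) + 1 (cadential extension) = 17.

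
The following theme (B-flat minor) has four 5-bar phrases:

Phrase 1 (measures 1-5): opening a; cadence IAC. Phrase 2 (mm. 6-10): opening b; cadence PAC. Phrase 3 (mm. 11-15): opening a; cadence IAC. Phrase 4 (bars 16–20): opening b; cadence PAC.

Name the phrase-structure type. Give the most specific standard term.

repeated period

The cadence pattern IAC–PAC–IAC–PAC is weak–strong twice, and phrases 3–4 restate phrases 1–2: a period heard twice, not a double period (which would end weakly at phrase 2).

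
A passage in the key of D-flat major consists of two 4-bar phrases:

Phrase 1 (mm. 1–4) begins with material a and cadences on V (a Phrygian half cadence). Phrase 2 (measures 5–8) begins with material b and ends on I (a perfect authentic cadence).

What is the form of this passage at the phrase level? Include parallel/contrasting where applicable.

contrasting period

Phrase 1 ends with a Phrygian half cadence (weaker) and phrase 2 with a perfect authentic cadence (stronger): antecedent + consequent = a period.
The two phrases open with different material (a / b), so the period is contrasting.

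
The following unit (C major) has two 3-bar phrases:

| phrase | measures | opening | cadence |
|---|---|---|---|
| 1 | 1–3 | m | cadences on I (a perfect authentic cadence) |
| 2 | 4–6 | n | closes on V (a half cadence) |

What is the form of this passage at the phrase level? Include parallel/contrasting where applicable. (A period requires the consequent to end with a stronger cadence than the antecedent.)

phrase group

The second phrase closes with a half cadence, which is not stronger than the first phrase's perfect authentic cadence; without a weak→strong cadential pair there is no antecedent–consequent relationship, so this is a phrase group rather than a period.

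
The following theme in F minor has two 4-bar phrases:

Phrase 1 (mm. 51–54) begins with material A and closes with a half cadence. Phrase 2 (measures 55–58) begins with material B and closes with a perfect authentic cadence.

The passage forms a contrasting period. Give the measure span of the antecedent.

measures 51–54

The phrase ending with the weaker cadence (half cadence) is the antecedent; the one ending more conclusively (perfect authentic cadence) is the consequent. The antecedent is measures 51–54.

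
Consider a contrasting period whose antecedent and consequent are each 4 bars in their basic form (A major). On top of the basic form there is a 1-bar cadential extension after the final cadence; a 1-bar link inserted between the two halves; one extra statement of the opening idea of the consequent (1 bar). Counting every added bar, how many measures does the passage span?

11 measures

Basic contrasting period: 4 + 4 = 8 bars.
8 (basic form) + 1 (cadential extension) + 1 (link) + 1 (extra statement) = 11.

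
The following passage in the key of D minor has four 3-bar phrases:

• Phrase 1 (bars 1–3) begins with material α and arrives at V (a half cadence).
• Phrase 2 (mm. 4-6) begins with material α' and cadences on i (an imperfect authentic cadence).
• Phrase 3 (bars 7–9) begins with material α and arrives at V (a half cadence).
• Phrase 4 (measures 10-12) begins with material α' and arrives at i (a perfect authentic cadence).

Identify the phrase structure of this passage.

Four phrases in two halves: the first half (measures 1–6) ends with an imperfect authentic cadence, the second (measures 7–12) with a perfect authentic cadence — a large antecedent–consequent pair, i.e. a double period.
Phrase 3 begins with the same material as phrase 1, making it parallel.

parallel double period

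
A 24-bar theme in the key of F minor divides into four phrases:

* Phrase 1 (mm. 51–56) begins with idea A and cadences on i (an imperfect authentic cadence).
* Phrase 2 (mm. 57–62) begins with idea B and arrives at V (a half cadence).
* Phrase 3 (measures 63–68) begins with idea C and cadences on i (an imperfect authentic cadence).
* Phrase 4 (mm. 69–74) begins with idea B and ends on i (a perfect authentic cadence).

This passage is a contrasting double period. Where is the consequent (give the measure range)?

In a double period the four phrases pair into a large antecedent (phrases 1–2, ending half cadence) and a large consequent (phrases 3–4, ending perfect authentic cadence). The consequent spans mm. 63-74.

measures 63–74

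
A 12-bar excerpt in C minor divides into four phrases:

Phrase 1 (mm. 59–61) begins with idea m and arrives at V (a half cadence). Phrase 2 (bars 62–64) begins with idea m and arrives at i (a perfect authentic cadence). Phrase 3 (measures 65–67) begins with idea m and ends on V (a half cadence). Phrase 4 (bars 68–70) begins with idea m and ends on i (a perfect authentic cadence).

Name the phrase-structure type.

repeated period

The cadence pattern HC–PAC–HC–PAC is weak–strong twice, and phrases 3–4 restate phrases 1–2: a period heard twice, not a double period (which would end weakly at phrase 2).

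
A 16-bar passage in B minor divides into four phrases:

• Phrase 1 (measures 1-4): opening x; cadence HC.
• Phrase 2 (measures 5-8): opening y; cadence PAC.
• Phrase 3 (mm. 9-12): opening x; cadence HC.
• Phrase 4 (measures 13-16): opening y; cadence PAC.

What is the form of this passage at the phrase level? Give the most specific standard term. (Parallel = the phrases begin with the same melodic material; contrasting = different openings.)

repeated period

The cadence pattern HC–PAC–HC–PAC is weak–strong twice, and phrases 3–4 restate phrases 1–2: a period heard twice, not a double period (which would end weakly at phrase 2).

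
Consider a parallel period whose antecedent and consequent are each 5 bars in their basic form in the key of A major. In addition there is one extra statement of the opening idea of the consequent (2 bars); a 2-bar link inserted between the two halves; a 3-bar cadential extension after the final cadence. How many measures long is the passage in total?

17 measures

Basic parallel period: 5 + 5 = 10 bars.
10 (basic form) + 2 (extra statement) + 2 (link) + 3 (cadential extension) = 17.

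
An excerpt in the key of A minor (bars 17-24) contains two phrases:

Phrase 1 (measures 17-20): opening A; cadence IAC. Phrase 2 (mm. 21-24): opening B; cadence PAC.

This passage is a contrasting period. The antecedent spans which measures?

measures 17–20

The antecedent is the phrase ending with the weaker cadence (imperfect authentic cadence, phrase 1) and the consequent the one ending more conclusively (perfect authentic cadence, phrase 2); the antecedent is mm. 17-20.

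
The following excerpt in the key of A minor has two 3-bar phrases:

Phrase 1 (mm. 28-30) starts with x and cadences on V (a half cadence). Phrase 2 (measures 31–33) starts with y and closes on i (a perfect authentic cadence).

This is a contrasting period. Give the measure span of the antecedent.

The phrase ending with the weaker cadence (half cadence) is the antecedent; the one ending more conclusively (perfect authentic cadence) is the consequent. The antecedent is measures 28–30.

measures 28–30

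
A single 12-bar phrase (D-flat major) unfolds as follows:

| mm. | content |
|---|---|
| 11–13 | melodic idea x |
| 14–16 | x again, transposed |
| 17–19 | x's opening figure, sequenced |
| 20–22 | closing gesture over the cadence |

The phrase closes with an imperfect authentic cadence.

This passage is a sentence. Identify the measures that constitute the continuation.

After the presentation (measures 11–16), the continuation covers the fragmentation through the cadence: bars 17-22.

measures 17–22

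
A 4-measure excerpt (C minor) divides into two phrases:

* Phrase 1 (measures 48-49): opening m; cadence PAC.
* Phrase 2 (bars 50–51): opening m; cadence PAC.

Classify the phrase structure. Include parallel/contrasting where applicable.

repeated phrase

Both phrases have the same opening (m) and the same cadence (perfect authentic cadence): the second is a restatement, not a consequent, so this is a repeated phrase rather than a period.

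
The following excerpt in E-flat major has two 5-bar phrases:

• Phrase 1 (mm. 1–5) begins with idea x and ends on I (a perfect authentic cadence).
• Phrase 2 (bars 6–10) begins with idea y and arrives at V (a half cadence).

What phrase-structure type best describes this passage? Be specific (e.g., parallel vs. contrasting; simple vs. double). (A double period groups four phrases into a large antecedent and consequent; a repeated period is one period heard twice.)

phrase group

The second phrase closes with a half cadence, which is not stronger than the first phrase's perfect authentic cadence; without a weak→strong cadential pair there is no antecedent–consequent relationship, so this is a phrase group rather than a period.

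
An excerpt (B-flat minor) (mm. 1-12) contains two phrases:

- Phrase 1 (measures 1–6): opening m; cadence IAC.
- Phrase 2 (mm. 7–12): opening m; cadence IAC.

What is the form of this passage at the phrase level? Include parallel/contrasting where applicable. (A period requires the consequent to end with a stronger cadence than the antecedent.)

repeated phrase

Both phrases have the same opening (m) and the same cadence (imperfect authentic cadence): the second is a restatement, not a consequent, so this is a repeated phrase rather than a period.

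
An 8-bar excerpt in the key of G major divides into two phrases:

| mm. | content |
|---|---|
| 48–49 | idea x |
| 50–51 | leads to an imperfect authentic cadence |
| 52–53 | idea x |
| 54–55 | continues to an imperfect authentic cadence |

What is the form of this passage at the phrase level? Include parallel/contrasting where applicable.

repeated phrase

Both phrases have the same opening (x) and the same cadence (imperfect authentic cadence): the second is a restatement, not a consequent, so this is a repeated phrase rather than a period.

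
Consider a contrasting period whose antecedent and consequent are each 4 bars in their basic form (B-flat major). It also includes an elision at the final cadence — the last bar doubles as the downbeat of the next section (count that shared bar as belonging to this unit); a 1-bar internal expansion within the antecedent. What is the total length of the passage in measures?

9 measures

Basic contrasting period: 4 + 4 = 8 bars.
8 (basic form) + 1 (internal expansion) = 9.
The elision shares a bar with the next section but does not change this unit's count.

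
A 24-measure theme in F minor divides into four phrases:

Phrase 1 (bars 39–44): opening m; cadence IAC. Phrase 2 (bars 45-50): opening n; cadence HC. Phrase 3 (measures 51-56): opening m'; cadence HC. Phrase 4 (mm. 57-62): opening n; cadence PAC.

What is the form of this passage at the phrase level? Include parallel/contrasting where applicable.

Four phrases in two halves: the first half (bars 39-50) ends with a half cadence, the second (bars 51-62) with a perfect authentic cadence — a large antecedent–consequent pair, i.e. a double period.
Phrase 3 begins with the same material as phrase 1, making it parallel.

parallel double period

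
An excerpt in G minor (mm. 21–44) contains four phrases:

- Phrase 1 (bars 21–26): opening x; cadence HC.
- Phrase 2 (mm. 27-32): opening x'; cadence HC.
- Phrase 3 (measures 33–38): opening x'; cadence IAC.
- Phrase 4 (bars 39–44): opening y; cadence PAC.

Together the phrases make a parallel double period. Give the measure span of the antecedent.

measures 21–32

In a double period the first pair of phrases (ending half cadence) is the large antecedent and the second pair (ending perfect authentic cadence) is the large consequent; the antecedent is measures 21–32.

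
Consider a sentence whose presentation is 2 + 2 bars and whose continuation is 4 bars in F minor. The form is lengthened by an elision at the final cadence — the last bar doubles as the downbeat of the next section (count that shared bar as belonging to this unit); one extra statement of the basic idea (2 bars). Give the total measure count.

10 measures

Basic sentence: 2 + 2 + 4 = 8 bars.
8 (basic form) + 2 (extra statement) = 10.
The elision shares a bar with the next section but does not change this unit's count.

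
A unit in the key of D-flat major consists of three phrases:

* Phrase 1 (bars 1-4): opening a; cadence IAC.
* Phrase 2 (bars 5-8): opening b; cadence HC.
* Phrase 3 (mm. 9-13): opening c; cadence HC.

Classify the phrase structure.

The final phrase closes with a half cadence, which is not stronger than the preceding half cadence; the 3 phrases lack an overall antecedent–consequent design and so form a phrase group.

phrase group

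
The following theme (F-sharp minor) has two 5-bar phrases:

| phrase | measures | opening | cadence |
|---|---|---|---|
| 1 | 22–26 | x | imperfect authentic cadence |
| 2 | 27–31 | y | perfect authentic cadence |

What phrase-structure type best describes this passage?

Phrase 1 ends with an imperfect authentic cadence (weaker) and phrase 2 with a perfect authentic cadence (stronger): antecedent + consequent = a period.
The two phrases open with different material (x / y), so the period is contrasting.

contrasting period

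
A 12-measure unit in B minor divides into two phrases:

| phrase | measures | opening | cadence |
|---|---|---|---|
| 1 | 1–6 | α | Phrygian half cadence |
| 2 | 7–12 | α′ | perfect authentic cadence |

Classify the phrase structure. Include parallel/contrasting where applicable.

Phrase 1 ends with a Phrygian half cadence (weaker) and phrase 2 with a perfect authentic cadence (stronger): antecedent + consequent = a period.
The two phrases open with the same material (α / α′), so the period is parallel.

parallel period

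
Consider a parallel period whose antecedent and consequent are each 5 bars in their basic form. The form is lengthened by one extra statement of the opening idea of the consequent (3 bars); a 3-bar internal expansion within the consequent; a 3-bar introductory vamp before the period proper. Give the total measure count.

19 measures

Basic parallel period: 5 + 5 = 10 bars.
10 (basic form) + 3 (extra statement) + 3 (internal expansion) + 3 (introduction) = 19.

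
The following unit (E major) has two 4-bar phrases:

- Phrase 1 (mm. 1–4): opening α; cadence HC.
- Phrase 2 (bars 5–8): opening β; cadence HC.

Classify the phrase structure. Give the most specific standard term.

phrase group

The second phrase closes with a half cadence, which is not stronger than the first phrase's half cadence; without a weak→strong cadential pair there is no antecedent–consequent relationship, so this is a phrase group rather than a period.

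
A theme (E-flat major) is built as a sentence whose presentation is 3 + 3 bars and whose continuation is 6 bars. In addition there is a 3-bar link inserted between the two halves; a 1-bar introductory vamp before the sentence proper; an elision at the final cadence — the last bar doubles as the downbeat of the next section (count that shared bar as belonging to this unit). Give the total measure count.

16 measures

Basic sentence: 3 + 3 + 6 = 12 bars.
12 (basic form) + 3 (link) + 1 (introduction) = 16.
The elision shares a bar with the next section but does not change this unit's count.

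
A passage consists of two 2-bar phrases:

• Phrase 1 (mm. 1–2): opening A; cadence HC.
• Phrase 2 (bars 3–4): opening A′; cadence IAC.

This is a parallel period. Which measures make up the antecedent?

measures 1–2

The phrase ending with the weaker cadence (half cadence) is the antecedent; the one ending more conclusively (imperfect authentic cadence) is the consequent. The antecedent is measures 1–2.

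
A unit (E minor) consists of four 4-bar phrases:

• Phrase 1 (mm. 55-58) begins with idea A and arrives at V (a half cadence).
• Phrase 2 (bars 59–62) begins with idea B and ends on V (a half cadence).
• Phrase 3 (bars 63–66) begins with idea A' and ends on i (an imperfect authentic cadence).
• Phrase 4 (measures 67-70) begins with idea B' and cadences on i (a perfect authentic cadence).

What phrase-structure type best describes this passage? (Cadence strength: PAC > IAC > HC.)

parallel double period

Four phrases in two halves: the first half (bars 55–62) ends with a half cadence, the second (measures 63–70) with a perfect authentic cadence — a large antecedent–consequent pair, i.e. a double period.
Phrase 3 begins with the same material as phrase 1, making it parallel.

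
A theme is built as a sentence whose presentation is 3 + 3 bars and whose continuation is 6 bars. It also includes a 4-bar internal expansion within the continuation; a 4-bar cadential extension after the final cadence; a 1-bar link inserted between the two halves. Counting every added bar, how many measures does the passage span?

21 measures

Basic sentence: 3 + 3 + 6 = 12 bars.
12 (basic form) + 4 (internal expansion) + 4 (cadential extension) + 1 (link) = 21.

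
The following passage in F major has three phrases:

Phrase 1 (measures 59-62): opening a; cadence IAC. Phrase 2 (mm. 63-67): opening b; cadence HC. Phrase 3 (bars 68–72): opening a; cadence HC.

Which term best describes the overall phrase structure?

phrase group

The final phrase closes with a half cadence, which is not stronger than the preceding half cadence; the 3 phrases lack an overall antecedent–consequent design and so form a phrase group.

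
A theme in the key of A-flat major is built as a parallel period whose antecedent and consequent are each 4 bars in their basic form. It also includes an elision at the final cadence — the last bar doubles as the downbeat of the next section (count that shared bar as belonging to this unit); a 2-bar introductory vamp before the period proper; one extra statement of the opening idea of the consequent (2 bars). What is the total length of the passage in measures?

12 measures

Basic parallel period: 4 + 4 = 8 bars.
8 (basic form) + 2 (introduction) + 2 (extra statement) = 12.
The elision shares a bar with the next section but does not change this unit's count.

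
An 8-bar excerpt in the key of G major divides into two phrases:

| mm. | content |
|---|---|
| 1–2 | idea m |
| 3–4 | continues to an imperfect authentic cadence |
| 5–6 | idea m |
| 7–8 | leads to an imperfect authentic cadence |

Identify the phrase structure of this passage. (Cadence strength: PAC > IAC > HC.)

repeated phrase

Both phrases have the same opening (m) and the same cadence (imperfect authentic cadence): the second is a restatement, not a consequent, so this is a repeated phrase rather than a period.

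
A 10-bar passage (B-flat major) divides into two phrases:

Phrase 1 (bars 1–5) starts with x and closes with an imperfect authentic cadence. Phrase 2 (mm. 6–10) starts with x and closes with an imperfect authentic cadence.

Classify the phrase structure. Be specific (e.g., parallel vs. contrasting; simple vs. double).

Both phrases have the same opening (x) and the same cadence (imperfect authentic cadence): the second is a restatement, not a consequent, so this is a repeated phrase rather than a period.

repeated phrase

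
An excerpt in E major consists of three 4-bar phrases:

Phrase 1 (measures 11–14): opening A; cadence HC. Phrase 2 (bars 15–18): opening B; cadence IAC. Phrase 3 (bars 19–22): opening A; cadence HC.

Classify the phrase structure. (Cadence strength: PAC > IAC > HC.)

phrase group

The final phrase closes with a half cadence, which is not stronger than the preceding imperfect authentic cadence; the 3 phrases lack an overall antecedent–consequent design and so form a phrase group.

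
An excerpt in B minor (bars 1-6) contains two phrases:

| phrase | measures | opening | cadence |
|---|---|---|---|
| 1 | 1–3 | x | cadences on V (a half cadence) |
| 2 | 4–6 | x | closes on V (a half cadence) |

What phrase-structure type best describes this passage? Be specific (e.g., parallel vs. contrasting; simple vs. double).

Both phrases have the same opening (x) and the same cadence (half cadence): the second is a restatement, not a consequent, so this is a repeated phrase rather than a period.

repeated phrase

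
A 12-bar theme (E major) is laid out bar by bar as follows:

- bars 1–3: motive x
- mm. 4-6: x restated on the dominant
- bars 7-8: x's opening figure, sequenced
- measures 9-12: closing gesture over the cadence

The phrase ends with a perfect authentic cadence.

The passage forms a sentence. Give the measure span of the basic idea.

The presentation of a sentence is the basic idea (mm. 1–3) plus its repetition (measures 4–6); the basic idea is therefore mm. 1-3.

measures 1–3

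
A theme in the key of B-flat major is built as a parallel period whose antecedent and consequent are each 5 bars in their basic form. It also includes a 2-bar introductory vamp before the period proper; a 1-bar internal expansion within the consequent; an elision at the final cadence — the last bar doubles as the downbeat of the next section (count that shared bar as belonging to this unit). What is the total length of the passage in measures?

13 measures

Basic parallel period: 5 + 5 = 10 bars.
10 (basic form) + 2 (introduction) + 1 (internal expansion) = 13.
The elision shares a bar with the next section but does not change this unit's count.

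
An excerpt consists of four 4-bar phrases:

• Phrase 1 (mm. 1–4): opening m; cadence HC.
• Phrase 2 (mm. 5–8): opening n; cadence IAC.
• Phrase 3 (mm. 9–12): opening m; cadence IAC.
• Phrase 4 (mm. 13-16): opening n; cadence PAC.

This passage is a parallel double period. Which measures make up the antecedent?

In a double period the four phrases pair into a large antecedent (phrases 1–2, ending imperfect authentic cadence) and a large consequent (phrases 3–4, ending perfect authentic cadence). The antecedent spans mm. 1–8.

measures 1–8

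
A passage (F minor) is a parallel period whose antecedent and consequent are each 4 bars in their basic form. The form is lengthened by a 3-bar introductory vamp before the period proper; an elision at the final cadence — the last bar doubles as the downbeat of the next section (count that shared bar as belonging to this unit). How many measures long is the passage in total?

11 measures

Basic parallel period: 4 + 4 = 8 bars.
8 (basic form) + 3 (introduction) = 11.
The elision shares a bar with the next section but does not change this unit's count.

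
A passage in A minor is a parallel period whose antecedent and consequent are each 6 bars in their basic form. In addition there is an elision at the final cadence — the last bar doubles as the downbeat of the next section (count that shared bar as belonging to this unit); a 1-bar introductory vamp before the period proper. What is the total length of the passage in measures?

Basic parallel period: 6 + 6 = 12 bars.
12 (basic form) + 1 (introduction) = 13.
The elision shares a bar with the next section but does not change this unit's count.

13 measures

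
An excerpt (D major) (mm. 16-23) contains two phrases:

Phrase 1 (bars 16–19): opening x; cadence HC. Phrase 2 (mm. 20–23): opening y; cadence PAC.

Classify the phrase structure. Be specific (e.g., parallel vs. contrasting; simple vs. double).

Phrase 1 ends with a half cadence (weaker) and phrase 2 with a perfect authentic cadence (stronger): antecedent + consequent = a period.
The two phrases open with different material (x / y), so the period is contrasting.

contrasting period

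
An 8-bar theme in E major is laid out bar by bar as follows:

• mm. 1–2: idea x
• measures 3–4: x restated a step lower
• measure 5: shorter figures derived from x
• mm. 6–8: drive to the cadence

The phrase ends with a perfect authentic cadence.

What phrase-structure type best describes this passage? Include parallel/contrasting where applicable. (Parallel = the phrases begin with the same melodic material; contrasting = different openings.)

sentence

Basic idea (bars 1-2) + its repetition (measures 3–4) form the presentation; fragmentation and cadence (mm. 5–8) form the continuation — the 8-bar whole is a sentence.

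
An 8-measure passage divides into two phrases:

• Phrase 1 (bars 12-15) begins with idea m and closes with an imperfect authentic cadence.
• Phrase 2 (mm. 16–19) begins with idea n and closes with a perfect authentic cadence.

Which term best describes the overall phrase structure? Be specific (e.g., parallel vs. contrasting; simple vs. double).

contrasting period

Phrase 1 ends with an imperfect authentic cadence (weaker) and phrase 2 with a perfect authentic cadence (stronger): antecedent + consequent = a period.
The two phrases open with different material (m / n), so the period is contrasting.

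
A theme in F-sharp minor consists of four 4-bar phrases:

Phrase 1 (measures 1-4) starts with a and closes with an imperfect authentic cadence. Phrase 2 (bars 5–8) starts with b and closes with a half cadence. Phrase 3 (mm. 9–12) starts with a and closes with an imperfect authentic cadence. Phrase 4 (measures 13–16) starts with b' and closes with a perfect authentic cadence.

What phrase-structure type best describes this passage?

Four phrases in two halves: the first half (measures 1-8) ends with a half cadence, the second (mm. 9–16) with a perfect authentic cadence — a large antecedent–consequent pair, i.e. a double period.
Phrase 3 begins with the same material as phrase 1, making it parallel.

parallel double period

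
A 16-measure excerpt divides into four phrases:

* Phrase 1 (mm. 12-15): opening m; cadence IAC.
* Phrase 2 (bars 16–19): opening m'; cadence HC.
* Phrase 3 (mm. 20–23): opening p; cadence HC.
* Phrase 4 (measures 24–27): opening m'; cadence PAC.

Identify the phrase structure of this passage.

contrasting double period

Four phrases in two halves: the first half (bars 12–19) ends with a half cadence, the second (mm. 20–27) with a perfect authentic cadence — a large antecedent–consequent pair, i.e. a double period.
Phrase 3 begins with different material from phrase 1, making it contrasting.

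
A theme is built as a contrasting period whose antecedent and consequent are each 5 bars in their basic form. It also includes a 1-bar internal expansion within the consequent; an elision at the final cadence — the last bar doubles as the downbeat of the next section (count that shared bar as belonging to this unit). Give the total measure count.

Basic contrasting period: 5 + 5 = 10 bars.
10 (basic form) + 1 (internal expansion) = 11.
The elision shares a bar with the next section but does not change this unit's count.

11 measures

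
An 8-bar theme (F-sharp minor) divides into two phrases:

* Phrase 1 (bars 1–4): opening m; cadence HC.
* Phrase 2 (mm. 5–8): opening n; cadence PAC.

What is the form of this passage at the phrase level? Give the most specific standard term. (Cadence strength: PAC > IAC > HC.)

contrasting period

Phrase 1 ends with a half cadence (weaker) and phrase 2 with a perfect authentic cadence (stronger): antecedent + consequent = a period.
The two phrases open with different material (m / n), so the period is contrasting.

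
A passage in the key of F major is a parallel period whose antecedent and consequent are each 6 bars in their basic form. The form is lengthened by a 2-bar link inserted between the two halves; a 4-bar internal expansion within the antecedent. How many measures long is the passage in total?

Basic parallel period: 6 + 6 = 12 bars.
12 (basic form) + 2 (link) + 4 (internal expansion) = 18.

18 measures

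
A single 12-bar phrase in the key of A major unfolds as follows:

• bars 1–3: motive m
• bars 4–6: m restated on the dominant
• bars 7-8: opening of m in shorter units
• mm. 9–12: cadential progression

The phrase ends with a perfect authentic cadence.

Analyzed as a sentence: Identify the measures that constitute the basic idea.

The presentation of a sentence is the basic idea (mm. 1-3) plus its repetition (bars 4–6); the basic idea is therefore mm. 1–3.

measures 1–3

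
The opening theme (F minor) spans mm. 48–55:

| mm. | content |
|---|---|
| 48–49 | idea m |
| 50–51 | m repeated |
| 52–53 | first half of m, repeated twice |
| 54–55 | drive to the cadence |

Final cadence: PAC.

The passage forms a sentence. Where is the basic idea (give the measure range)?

measures 48–49

The presentation of a sentence is the basic idea (measures 48–49) plus its repetition (mm. 50–51); the basic idea is therefore mm. 48–49.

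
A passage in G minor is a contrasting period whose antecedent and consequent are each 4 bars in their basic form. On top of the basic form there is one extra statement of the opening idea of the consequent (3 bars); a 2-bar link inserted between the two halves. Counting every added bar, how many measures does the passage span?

Basic contrasting period: 4 + 4 = 8 bars.
8 (basic form) + 3 (extra statement) + 2 (link) = 13.

13 measures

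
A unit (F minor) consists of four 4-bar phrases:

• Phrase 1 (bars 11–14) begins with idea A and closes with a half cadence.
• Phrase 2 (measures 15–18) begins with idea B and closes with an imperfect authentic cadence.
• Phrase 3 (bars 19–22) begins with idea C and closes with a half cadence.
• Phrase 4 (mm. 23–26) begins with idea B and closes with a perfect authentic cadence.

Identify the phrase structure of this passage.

contrasting double period

Four phrases in two halves: the first half (mm. 11–18) ends with an imperfect authentic cadence, the second (measures 19–26) with a perfect authentic cadence — a large antecedent–consequent pair, i.e. a double period.
Phrase 3 begins with different material from phrase 1, making it contrasting.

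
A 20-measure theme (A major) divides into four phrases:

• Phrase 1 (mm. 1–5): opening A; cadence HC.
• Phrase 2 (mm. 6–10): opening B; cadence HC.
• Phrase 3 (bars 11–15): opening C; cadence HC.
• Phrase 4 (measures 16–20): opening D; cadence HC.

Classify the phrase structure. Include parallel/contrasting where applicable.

phrase group

Phrase 4 ends with a half cadence, no stronger than phrase 2's half cadence, so the four phrases do not form a double period; nor do phrases 3–4 duplicate 1–2, so it is not a repeated period. With no phrase reaching a conclusive cadence, the passage is a phrase group.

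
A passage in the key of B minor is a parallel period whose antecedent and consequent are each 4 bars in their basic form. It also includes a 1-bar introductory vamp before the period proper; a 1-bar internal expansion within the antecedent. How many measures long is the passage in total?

Basic parallel period: 4 + 4 = 8 bars.
8 (basic form) + 1 (introduction) + 1 (internal expansion) = 10.

10 measures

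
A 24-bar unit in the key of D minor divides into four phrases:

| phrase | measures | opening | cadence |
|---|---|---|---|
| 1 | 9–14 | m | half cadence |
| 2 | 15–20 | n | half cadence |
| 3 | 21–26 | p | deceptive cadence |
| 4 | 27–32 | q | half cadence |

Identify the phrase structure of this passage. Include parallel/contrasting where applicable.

phrase group

Phrase 4 ends with a half cadence, no stronger than phrase 2's half cadence, so the four phrases do not form a double period; nor do phrases 3–4 duplicate 1–2, so it is not a repeated period. With no phrase reaching a conclusive cadence, the passage is a phrase group.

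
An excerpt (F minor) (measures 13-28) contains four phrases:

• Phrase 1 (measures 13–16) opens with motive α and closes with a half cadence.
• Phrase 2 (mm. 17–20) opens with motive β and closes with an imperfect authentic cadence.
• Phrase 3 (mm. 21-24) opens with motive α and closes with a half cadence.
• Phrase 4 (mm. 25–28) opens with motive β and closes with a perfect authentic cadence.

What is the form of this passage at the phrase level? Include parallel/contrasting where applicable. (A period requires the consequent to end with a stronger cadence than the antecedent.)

Four phrases in two halves: the first half (mm. 13–20) ends with an imperfect authentic cadence, the second (mm. 21–28) with a perfect authentic cadence — a large antecedent–consequent pair, i.e. a double period.
Phrase 3 begins with the same material as phrase 1, making it parallel.

parallel double period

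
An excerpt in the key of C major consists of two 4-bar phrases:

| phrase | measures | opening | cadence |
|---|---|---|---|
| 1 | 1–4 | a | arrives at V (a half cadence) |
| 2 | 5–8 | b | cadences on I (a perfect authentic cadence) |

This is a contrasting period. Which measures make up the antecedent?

measures 1–4

The phrase ending with the weaker cadence (half cadence) is the antecedent; the one ending more conclusively (perfect authentic cadence) is the consequent. The antecedent is measures 1–4.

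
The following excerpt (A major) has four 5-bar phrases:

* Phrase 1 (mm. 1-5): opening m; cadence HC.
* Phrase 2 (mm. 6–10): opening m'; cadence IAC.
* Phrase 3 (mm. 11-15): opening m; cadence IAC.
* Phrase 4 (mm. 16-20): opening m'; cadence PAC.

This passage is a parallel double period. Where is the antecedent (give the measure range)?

measures 1–10

In a double period the four phrases pair into a large antecedent (phrases 1–2, ending imperfect authentic cadence) and a large consequent (phrases 3–4, ending perfect authentic cadence). The antecedent spans bars 1–10.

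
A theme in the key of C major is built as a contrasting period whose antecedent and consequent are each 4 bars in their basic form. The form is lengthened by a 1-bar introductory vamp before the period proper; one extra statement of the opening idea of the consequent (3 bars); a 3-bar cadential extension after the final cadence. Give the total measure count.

Basic contrasting period: 4 + 4 = 8 bars.
8 (basic form) + 1 (introduction) + 3 (extra statement) + 3 (cadential extension) = 15.

15 measures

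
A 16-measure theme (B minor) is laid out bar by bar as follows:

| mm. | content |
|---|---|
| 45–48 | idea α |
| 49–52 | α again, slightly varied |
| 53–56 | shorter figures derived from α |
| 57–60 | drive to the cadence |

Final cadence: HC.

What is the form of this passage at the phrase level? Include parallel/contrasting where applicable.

sentence

Basic idea (bars 45–48) + its repetition (measures 49–52) form the presentation; fragmentation and cadence (mm. 53–60) form the continuation — the 16-bar whole is a sentence.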